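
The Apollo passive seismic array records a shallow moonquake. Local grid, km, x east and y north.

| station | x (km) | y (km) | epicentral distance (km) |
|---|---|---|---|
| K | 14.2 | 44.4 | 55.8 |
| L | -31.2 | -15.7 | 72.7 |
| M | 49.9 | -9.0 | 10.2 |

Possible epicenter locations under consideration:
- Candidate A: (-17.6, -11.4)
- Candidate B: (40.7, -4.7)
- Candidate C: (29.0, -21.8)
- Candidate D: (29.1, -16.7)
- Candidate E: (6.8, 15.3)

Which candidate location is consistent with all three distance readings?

For each candidate, compare |candidate − station| to the reported distance:
Candidate A: residuals K 8.4, L 58.4, M 57.3 → max 58.4 km
Candidate B: residuals K 0.0, L 0.0, M 0.0 → max 0.0 km
Candidate C: residuals K 12.0, L 12.2, M 14.3 → max 14.3 km
Candidate D: residuals K 7.1, L 12.4, M 12.0 → max 12.4 km
Candidate E: residuals K 25.8, L 23.7, M 39.3 → max 39.3 km
Only Candidate B has all residuals ≈ 0.

Candidate B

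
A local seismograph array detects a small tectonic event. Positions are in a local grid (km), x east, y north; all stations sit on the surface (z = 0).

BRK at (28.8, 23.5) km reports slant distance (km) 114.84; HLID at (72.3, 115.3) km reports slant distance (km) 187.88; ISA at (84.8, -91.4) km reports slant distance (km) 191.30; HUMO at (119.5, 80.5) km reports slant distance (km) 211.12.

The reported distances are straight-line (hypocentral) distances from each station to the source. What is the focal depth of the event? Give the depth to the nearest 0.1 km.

55.9 km

Each station gives a sphere (x−x_i)² + (y−y_i)² + z² = d_i² (stations at z=0).
Subtracting the BRK sphere from HLID and ISA: z² cancels, leaving linear equations in x and y:
87.0 x + 183.6 y = -4970.98
112.0 x − 229.8 y = -9244.15
Solving: x ≈ -70.016, y ≈ 6.103 km (keep extra digits for the depth step; rounded: -70.0, 6.1).
Then from the BRK sphere: z² = 114.84² − (x − 28.8)² − (y − 23.5)² with x = -70.016, y = 6.103, so z ≈ 55.866 ≈ 55.9 km.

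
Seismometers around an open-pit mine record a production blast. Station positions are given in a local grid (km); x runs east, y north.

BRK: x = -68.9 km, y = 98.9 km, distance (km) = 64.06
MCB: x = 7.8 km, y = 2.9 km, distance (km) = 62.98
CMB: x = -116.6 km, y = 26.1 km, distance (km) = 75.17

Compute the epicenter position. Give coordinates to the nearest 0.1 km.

x ≈ -42.8 km, y ≈ 40.4 km

Circle about each station: (x + 68.9)² + (y − 98.9)² = 64.06²; (x − 7.8)² + (y − 2.9)² = 62.98²; (x + 116.6)² + (y − 26.1)² = 75.17².
Subtracting pairs of circle equations eliminates x²+y² and gives linear equations (the radical axes):
153.4 x − 192.0 y = -14321.97
-95.4 x − 145.6 y = -1798.50
Solving the 2×2 system: x ≈ -42.8, y ≈ 40.4 km.
Check against BRK (with the unrounded x, y): √((x + 68.9)²+(y − 98.9)²) = 64.06 ≈ 64.06 km. ✓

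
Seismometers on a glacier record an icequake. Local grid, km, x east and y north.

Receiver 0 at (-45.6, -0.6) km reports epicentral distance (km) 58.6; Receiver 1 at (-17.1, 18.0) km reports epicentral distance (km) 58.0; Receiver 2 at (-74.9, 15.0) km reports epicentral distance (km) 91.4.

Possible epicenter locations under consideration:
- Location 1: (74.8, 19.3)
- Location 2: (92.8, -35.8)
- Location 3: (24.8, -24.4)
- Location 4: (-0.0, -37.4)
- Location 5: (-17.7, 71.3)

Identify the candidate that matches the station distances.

For each candidate, compare |candidate − station| to the reported distance:
Location 1: residuals Receiver 0 63.4, Receiver 1 33.9, Receiver 2 58.4 → max 63.4 km
Location 2: residuals Receiver 0 84.2, Receiver 1 64.4, Receiver 2 83.8 → max 84.2 km
Location 3: residuals Receiver 0 15.7, Receiver 1 1.6, Receiver 2 15.8 → max 15.8 km
Location 4: residuals Receiver 0 0.0, Receiver 1 0.0, Receiver 2 0.0 → max 0.0 km
Location 5: residuals Receiver 0 18.5, Receiver 1 4.7, Receiver 2 11.1 → max 18.5 km
Only Location 4 has all residuals ≈ 0.

Location 4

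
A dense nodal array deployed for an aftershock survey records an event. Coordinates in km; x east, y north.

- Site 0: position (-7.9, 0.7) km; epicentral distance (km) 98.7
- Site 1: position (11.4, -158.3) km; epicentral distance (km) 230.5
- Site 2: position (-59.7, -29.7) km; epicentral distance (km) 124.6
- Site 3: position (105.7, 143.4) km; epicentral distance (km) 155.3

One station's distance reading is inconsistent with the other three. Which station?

Solve using three stations at a time. Using Site 0, Site 2, Site 3 (subtract circle equations pairwise → linear system) gives (x, y) ≈ (-41.4, 93.6).
Distances from that point to each station vs reported:
  Site 0: calculated 98.7 vs reported 98.7 → residual 0.0 km
  Site 1: calculated 257.3 vs reported 230.5 → residual 26.8 km
  Site 2: calculated 124.6 vs reported 124.6 → residual 0.0 km
  Site 3: calculated 155.3 vs reported 155.3 → residual 0.0 km
Site 0, Site 2, Site 3 are mutually consistent (residuals ≈ 0); Site 1 is off by 26.8 km.

Site 1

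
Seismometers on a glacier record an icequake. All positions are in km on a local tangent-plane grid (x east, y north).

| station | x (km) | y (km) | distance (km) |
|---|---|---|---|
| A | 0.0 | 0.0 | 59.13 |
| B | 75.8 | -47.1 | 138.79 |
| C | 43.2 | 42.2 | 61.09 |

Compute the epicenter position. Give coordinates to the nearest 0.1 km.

Circle about each station: x² + y² = 59.13²; (x − 75.8)² + (y + 47.1)² = 138.79²; (x − 43.2)² + (y − 42.2)² = 61.09².
Subtracting the A equation from the B and C equations removes the quadratic terms:
151.6 x − 94.2 y = -7802.26
86.4 x + 84.4 y = 3411.45
Solving the 2×2 system: x ≈ -16.1, y ≈ 56.9 km.

(-16.1, 56.9)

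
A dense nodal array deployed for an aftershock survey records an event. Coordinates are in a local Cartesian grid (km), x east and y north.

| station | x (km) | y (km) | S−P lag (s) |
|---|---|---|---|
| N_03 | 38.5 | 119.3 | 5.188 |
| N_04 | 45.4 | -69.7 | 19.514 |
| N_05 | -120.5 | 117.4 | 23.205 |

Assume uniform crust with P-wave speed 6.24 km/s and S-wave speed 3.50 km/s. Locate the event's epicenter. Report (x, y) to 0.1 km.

x ≈ 61.6 km, y ≈ 85.0 km

Distance from S−P lag: d = Δt · v_P v_S / (v_P − v_S) = Δt · (6.24·3.50)/(6.24−3.50) ≈ 7.9708·Δt.
So d_N_03 = 41.35, d_N_04 = 155.54, d_N_05 = 184.96 km.
Circle about each station: (x − 38.5)² + (y − 119.3)² = 41.35²; (x − 45.4)² + (y + 69.7)² = 155.54²; (x + 120.5)² + (y − 117.4)² = 184.96².
Subtracting the N_03 equation from the N_04 and N_05 equations removes the quadratic terms:
13.8 x − 378.0 y = -31278.36
-318.0 x − 3.8 y = -19912.11
Solving the 2×2 system: x ≈ 61.6, y ≈ 85.0 km.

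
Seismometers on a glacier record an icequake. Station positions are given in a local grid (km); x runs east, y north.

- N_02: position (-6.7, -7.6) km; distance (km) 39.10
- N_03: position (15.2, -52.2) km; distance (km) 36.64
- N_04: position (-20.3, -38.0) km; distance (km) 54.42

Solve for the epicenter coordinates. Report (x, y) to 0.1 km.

x ≈ 30.7 km, y ≈ -19.0 km

Circle about each station: (x + 6.7)² + (y + 7.6)² = 39.10²; (x − 15.2)² + (y + 52.2)² = 36.64²; (x + 20.3)² + (y + 38.0)² = 54.42².
Subtracting pairs of circle equations eliminates x²+y² and gives linear equations (the radical axes):
43.8 x − 89.2 y = 3039.55
-27.2 x − 60.8 y = 320.71
Solving the 2×2 system: x ≈ 30.7, y ≈ -19.0 km.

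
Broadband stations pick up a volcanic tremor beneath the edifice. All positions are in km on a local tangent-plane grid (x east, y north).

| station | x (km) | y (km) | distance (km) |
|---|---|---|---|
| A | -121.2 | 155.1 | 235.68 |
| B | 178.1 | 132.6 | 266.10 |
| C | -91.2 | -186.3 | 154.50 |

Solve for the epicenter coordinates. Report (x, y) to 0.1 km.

(-11.9, -53.7)

Circle about each station: (x + 121.2)² + (y − 155.1)² = 235.68²; (x − 178.1)² + (y − 132.6)² = 266.10²; (x + 91.2)² + (y + 186.3)² = 154.50².
Subtracting pairs of circle equations eliminates x²+y² and gives linear equations (the radical axes):
598.6 x − 45.0 y = -4707.23
60.0 x − 682.8 y = 35954.49
Solving the 2×2 system: x ≈ -11.9, y ≈ -53.7 km.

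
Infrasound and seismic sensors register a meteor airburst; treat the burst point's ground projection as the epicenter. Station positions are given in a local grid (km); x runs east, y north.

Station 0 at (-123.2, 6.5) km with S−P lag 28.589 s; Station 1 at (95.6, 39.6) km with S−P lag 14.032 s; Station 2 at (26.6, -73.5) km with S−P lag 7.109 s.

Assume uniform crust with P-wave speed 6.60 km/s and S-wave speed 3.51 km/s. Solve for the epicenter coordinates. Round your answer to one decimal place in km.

79.1 km east, -64.3 km north

Distance from S−P lag: d = Δt · v_P v_S / (v_P − v_S) = Δt · (6.60·3.51)/(6.60−3.51) ≈ 7.4971·Δt.
So d_Station 0 = 214.33, d_Station 1 = 105.20, d_Station 2 = 53.30 km.
Circle about each station: (x + 123.2)² + (y − 6.5)² = 214.33²; (x − 95.6)² + (y − 39.6)² = 105.20²; (x − 26.6)² + (y + 73.5)² = 53.30².
Subtracting the Station 0 equation from the Station 1 and Station 2 equations removes the quadratic terms:
437.6 x + 66.2 y = 30357.34
299.6 x − 160.0 y = 33985.78
Solving the 2×2 system: x ≈ 79.1, y ≈ -64.3 km.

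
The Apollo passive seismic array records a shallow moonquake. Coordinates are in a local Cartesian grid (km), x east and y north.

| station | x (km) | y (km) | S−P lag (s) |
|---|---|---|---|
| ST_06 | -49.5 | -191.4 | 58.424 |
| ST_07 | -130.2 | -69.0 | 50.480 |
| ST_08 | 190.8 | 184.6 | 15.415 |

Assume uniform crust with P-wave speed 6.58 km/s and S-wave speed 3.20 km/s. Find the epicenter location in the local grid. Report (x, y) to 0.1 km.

(107.4, 137.0)

Distance from S−P lag: d = Δt · v_P v_S / (v_P − v_S) = Δt · (6.58·3.20)/(6.58−3.20) ≈ 6.2296·Δt.
So d_ST_06 = 363.96, d_ST_07 = 314.47, d_ST_08 = 96.03 km.
Circle about each station: (x + 49.5)² + (y + 191.4)² = 363.96²; (x + 130.2)² + (y + 69.0)² = 314.47²; (x − 190.8)² + (y − 184.6)² = 96.03².
Subtracting the ST_06 equation from the ST_07 and ST_08 equations removes the quadratic terms:
-161.4 x + 244.8 y = 16204.33
480.6 x + 752.0 y = 154642.71
Solving the 2×2 system: x ≈ 107.4, y ≈ 137.0 km.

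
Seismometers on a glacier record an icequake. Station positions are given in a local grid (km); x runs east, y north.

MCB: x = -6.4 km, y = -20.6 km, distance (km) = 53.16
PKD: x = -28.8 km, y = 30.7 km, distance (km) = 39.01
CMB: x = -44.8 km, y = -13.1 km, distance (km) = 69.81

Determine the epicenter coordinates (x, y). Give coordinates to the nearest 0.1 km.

Circle about each station: (x + 6.4)² + (y + 20.6)² = 53.16²; (x + 28.8)² + (y − 30.7)² = 39.01²; (x + 44.8)² + (y + 13.1)² = 69.81².
Subtracting the MCB equation from the PKD and CMB equations removes the quadratic terms:
-44.8 x + 102.6 y = 2610.82
-76.8 x + 15.0 y = -334.12
Solving the 2×2 system: x ≈ 10.2, y ≈ 29.9 km.

(10.2, 29.9)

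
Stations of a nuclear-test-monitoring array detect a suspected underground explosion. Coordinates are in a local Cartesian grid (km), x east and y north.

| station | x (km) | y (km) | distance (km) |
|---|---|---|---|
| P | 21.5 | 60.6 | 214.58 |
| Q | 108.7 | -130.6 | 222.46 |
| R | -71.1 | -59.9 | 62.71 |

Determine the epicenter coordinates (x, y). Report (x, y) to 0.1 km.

(-112.5, -107.0)

Circle about each station: (x − 21.5)² + (y − 60.6)² = 214.58²; (x − 108.7)² + (y + 130.6)² = 222.46²; (x + 71.1)² + (y + 59.9)² = 62.71².
Subtracting pairs of circle equations eliminates x²+y² and gives linear equations (the radical axes):
174.4 x − 382.4 y = 21293.56
-185.2 x − 241.0 y = 46620.64
Solving the 2×2 system: x ≈ -112.5, y ≈ -107.0 km.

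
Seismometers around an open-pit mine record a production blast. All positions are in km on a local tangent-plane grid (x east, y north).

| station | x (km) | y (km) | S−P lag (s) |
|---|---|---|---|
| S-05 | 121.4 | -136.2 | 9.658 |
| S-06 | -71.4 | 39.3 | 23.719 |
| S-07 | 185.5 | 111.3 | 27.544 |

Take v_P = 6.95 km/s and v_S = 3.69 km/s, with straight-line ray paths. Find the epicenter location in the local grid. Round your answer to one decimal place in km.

Distance from S−P lag: d = Δt · v_P v_S / (v_P − v_S) = Δt · (6.95·3.69)/(6.95−3.69) ≈ 7.8667·Δt.
So d_S-05 = 75.98, d_S-06 = 186.59, d_S-07 = 216.68 km.
Circle about each station: (x − 121.4)² + (y + 136.2)² = 75.98²; (x + 71.4)² + (y − 39.3)² = 186.59²; (x − 185.5)² + (y − 111.3)² = 216.68².
Subtracting the S-05 equation from the S-06 and S-07 equations removes the quadratic terms:
-385.6 x + 351.0 y = -55688.82
128.2 x + 495.0 y = -27667.72
Solving the 2×2 system: x ≈ 75.7, y ≈ -75.5 km.
Check against S-05 (with the unrounded x, y): √((x − 121.4)²+(y + 136.2)²) = 75.98 ≈ 75.98 km. ✓

(75.7, -75.5)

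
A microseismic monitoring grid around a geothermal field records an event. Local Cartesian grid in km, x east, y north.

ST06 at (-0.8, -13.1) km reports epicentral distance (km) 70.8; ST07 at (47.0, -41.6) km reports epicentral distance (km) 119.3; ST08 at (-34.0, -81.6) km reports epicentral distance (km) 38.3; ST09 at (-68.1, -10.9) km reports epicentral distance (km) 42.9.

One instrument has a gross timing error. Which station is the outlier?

ST07

Solve using three stations at a time. Using ST06, ST08, ST09 (subtract circle equations pairwise → linear system) gives (x, y) ≈ (-59.4, -52.9).
Distances from that point to each station vs reported:
  ST06: calculated 70.8 vs reported 70.8 → residual 0.0 km
  ST07: calculated 107.0 vs reported 119.3 → residual 12.3 km
  ST08: calculated 38.3 vs reported 38.3 → residual 0.0 km
  ST09: calculated 42.9 vs reported 42.9 → residual 0.0 km
ST06, ST08, ST09 are mutually consistent (residuals ≈ 0); ST07 is off by 12.3 km.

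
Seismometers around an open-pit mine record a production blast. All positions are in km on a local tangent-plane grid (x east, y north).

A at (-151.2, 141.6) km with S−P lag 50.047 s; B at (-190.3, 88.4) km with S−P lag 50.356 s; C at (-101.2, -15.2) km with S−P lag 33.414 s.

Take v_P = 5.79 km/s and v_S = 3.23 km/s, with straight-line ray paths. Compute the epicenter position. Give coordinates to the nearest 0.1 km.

Distance from S−P lag: d = Δt · v_P v_S / (v_P − v_S) = Δt · (5.79·3.23)/(5.79−3.23) ≈ 7.3054·Δt.
So d_A = 365.61, d_B = 367.87, d_C = 244.10 km.
Circle about each station: (x + 151.2)² + (y − 141.6)² = 365.61²; (x + 190.3)² + (y − 88.4)² = 367.87²; (x + 101.2)² + (y + 15.2)² = 244.10².
Subtracting the A equation from the B and C equations removes the quadratic terms:
-78.2 x − 106.4 y = -541.01
100.0 x − 313.6 y = 41646.34
Solving the 2×2 system: x ≈ 130.8, y ≈ -91.1 km.

x ≈ 130.8 km, y ≈ -91.1 km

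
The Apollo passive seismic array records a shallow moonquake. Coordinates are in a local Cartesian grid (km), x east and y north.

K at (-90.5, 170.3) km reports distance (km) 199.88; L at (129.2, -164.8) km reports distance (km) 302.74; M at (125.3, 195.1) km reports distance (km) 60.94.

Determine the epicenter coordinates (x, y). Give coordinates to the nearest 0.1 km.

106.6 km east, 137.1 km north

Circle about each station: (x + 90.5)² + (y − 170.3)² = 199.88²; (x − 129.2)² + (y + 164.8)² = 302.74²; (x − 125.3)² + (y − 195.1)² = 60.94².
Subtracting pairs of circle equations eliminates x²+y² and gives linear equations (the radical axes):
439.4 x − 670.2 y = -45040.15
431.6 x + 49.6 y = 52810.09
Solving the 2×2 system: x ≈ 106.6, y ≈ 137.1 km.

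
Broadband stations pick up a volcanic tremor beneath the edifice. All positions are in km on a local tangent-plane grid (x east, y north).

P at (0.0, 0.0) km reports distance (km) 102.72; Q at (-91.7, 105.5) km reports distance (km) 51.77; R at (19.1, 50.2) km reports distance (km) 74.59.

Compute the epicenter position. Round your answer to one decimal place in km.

Circle about each station: x² + y² = 102.72²; (x + 91.7)² + (y − 105.5)² = 51.77²; (x − 19.1)² + (y − 50.2)² = 74.59².
Subtracting pairs of circle equations eliminates x²+y² and gives linear equations (the radical axes):
-183.4 x + 211.0 y = 27410.41
38.2 x + 100.4 y = 7872.58
Solving the 2×2 system: x ≈ -41.2, y ≈ 94.1 km.
Check against P (with the unrounded x, y): √(x²+y²) = 102.72 ≈ 102.72 km. ✓

-41.2 km east, 94.1 km north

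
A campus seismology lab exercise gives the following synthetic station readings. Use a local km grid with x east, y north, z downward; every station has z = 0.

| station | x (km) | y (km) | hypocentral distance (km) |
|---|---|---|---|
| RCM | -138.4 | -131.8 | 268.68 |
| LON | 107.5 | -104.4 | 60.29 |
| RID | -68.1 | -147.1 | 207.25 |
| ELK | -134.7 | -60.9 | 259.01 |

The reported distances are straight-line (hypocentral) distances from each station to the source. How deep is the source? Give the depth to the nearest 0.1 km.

depth ≈ 50.6 km

Each station gives a sphere (x−x_i)² + (y−y_i)² + z² = d_i² (stations at z=0).
Subtracting the RCM sphere from LON and RID: z² cancels, leaving linear equations in x and y:
491.8 x + 54.8 y = 54483.87
140.6 x − 30.6 y = 18986.60
Solving: x ≈ 118.998, y ≈ -73.709 km (keep extra digits for the depth step; rounded: 119.0, -73.7).
Then from the RCM sphere: z² = 268.68² − (x + 138.4)² − (y + 131.8)² with x = 118.998, y = -73.709, so z ≈ 50.603 ≈ 50.6 km.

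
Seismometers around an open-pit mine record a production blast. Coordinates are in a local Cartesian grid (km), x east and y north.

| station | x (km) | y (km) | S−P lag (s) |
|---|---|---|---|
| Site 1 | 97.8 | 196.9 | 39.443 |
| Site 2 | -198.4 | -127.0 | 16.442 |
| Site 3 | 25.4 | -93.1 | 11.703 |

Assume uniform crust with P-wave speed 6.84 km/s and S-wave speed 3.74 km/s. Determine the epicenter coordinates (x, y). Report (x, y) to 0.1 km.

-70.5 km east, -81.7 km north

Distance from S−P lag: d = Δt · v_P v_S / (v_P − v_S) = Δt · (6.84·3.74)/(6.84−3.74) ≈ 8.2521·Δt.
So d_Site 1 = 325.49, d_Site 2 = 135.68, d_Site 3 = 96.57 km.
Circle about each station: (x − 97.8)² + (y − 196.9)² = 325.49²; (x + 198.4)² + (y + 127.0)² = 135.68²; (x − 25.4)² + (y + 93.1)² = 96.57².
Subtracting pairs of circle equations eliminates x²+y² and gives linear equations (the radical axes):
-592.4 x − 647.8 y = 94691.79
-144.8 x − 580.0 y = 57596.30
Solving the 2×2 system: x ≈ -70.5, y ≈ -81.7 km.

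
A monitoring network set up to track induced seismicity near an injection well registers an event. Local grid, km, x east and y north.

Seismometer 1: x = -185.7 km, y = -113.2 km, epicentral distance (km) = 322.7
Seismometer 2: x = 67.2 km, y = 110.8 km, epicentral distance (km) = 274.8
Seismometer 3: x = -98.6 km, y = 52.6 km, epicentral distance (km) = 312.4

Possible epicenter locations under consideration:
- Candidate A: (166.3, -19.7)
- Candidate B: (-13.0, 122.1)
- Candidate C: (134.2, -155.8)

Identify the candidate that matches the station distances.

Candidate C

For each candidate, compare |candidate − station| to the reported distance:
Candidate A: residuals Seismometer 1 41.5, Seismometer 2 110.9, Seismometer 3 37.8 → max 110.9 km
Candidate B: residuals Seismometer 1 30.8, Seismometer 2 193.8, Seismometer 3 202.1 → max 202.1 km
Candidate C: residuals Seismometer 1 0.0, Seismometer 2 0.1, Seismometer 3 0.1 → max 0.1 km
Only Candidate C has all residuals ≈ 0.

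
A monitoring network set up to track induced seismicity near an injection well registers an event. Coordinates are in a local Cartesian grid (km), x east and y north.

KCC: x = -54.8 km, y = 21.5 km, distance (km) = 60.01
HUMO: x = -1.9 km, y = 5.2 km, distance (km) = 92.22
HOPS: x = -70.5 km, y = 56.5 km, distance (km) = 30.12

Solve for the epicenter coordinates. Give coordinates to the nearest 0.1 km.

-53.7 km east, 81.5 km north

Circle about each station: (x + 54.8)² + (y − 21.5)² = 60.01²; (x + 1.9)² + (y − 5.2)² = 92.22²; (x + 70.5)² + (y − 56.5)² = 30.12².
Subtracting the KCC equation from the HUMO and HOPS equations removes the quadratic terms:
105.8 x − 32.6 y = -8337.97
-31.4 x + 70.0 y = 7391.20
Solving the 2×2 system: x ≈ -53.7, y ≈ 81.5 km.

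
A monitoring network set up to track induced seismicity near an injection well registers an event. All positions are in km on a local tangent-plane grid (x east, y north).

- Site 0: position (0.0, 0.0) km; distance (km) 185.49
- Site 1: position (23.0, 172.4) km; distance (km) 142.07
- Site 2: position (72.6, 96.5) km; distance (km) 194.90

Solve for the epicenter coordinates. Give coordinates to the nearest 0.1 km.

x ≈ -116.3 km, y ≈ 144.5 km

Circle about each station: x² + y² = 185.49²; (x − 23.0)² + (y − 172.4)² = 142.07²; (x − 72.6)² + (y − 96.5)² = 194.90².
Subtracting the Site 0 equation from the Site 1 and Site 2 equations removes the quadratic terms:
46.0 x + 344.8 y = 44473.42
145.2 x + 193.0 y = 11003.54
Solving the 2×2 system: x ≈ -116.3, y ≈ 144.5 km.
Check against Site 0 (with the unrounded x, y): √(x²+y²) = 185.48 ≈ 185.49 km. ✓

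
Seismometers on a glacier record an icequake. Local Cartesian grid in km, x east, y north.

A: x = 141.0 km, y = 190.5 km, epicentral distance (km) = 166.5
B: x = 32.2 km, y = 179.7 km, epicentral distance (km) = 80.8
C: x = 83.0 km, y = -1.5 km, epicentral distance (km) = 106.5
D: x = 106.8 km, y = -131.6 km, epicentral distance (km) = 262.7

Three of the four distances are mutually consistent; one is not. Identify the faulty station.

Solve using three stations at a time. Using A, B, D (subtract circle equations pairwise → linear system) gives (x, y) ≈ (-3.0, 107.0).
Distances from that point to each station vs reported:
  A: calculated 166.5 vs reported 166.5 → residual 0.0 km
  B: calculated 80.8 vs reported 80.8 → residual 0.0 km
  C: calculated 138.5 vs reported 106.5 → residual 32.0 km
  D: calculated 262.7 vs reported 262.7 → residual 0.0 km
A, B, D are mutually consistent (residuals ≈ 0); C is off by 32.0 km.

C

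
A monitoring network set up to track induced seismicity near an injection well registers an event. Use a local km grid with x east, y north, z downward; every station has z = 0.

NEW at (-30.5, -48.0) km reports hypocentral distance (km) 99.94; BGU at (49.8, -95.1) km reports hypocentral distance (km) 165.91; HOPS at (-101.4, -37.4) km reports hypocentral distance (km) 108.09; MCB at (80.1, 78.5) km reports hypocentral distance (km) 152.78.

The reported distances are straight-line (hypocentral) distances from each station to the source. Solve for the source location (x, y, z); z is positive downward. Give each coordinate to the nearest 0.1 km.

x ≈ -44.2 km, y ≈ 22.8 km, depth ≈ 69.2 km

Each station gives a sphere (x−x_i)² + (y−y_i)² + z² = d_i² (stations at z=0).
Subtracting the NEW sphere from BGU and HOPS: z² cancels, leaving linear equations in x and y:
160.6 x − 94.2 y = -9248.32
-141.8 x + 21.2 y = 6751.03
Solving: x ≈ -44.197, y ≈ 22.827 km (keep extra digits for the depth step; rounded: -44.2, 22.8).
Then from the NEW sphere: z² = 99.94² − (x + 30.5)² − (y + 48.0)² with x = -44.197, y = 22.827, so z ≈ 69.166 ≈ 69.2 km.
Check against MCB (with the unrounded solution): distance 152.75 ≈ 152.78 km. ✓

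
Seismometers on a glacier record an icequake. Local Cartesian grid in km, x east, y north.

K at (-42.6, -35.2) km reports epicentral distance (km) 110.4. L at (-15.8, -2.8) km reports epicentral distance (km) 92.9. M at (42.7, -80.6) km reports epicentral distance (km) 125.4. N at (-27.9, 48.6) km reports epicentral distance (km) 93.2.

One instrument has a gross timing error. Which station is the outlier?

K

Solve using three stations at a time. Using L, M, N (subtract circle equations pairwise → linear system) gives (x, y) ≈ (65.3, 42.9).
Distances from that point to each station vs reported:
  K: calculated 133.2 vs reported 110.4 → residual 22.8 km
  L: calculated 93.1 vs reported 92.9 → residual 0.2 km
  M: calculated 125.5 vs reported 125.4 → residual 0.1 km
  N: calculated 93.4 vs reported 93.2 → residual 0.2 km
L, M, N are mutually consistent (residuals ≈ 0); K is off by 22.8 km.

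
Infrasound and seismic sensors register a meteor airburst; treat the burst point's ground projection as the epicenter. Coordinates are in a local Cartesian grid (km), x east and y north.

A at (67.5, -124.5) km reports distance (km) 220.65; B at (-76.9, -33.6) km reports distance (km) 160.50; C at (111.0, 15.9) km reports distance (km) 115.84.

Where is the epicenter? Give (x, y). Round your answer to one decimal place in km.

Circle about each station: (x − 67.5)² + (y + 124.5)² = 220.65²; (x + 76.9)² + (y + 33.6)² = 160.50²; (x − 111.0)² + (y − 15.9)² = 115.84².
Subtracting pairs of circle equations eliminates x²+y² and gives linear equations (the radical axes):
-288.8 x + 181.8 y = 9912.24
87.0 x + 280.8 y = 27784.83
Solving the 2×2 system: x ≈ 23.4, y ≈ 91.7 km.

23.4 km east, 91.7 km north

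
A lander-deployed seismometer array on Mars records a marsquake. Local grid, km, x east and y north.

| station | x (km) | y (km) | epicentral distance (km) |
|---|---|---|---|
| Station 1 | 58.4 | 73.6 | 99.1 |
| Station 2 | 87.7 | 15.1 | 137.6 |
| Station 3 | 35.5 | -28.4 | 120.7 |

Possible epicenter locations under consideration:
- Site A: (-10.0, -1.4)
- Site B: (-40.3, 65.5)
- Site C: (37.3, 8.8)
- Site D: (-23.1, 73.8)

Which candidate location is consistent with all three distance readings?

Site B

For each candidate, compare |candidate − station| to the reported distance:
Site A: residuals Station 1 2.4, Station 2 38.5, Station 3 67.8 → max 67.8 km
Site B: residuals Station 1 0.1, Station 2 0.0, Station 3 0.0 → max 0.1 km
Site C: residuals Station 1 31.0, Station 2 86.8, Station 3 83.5 → max 86.8 km
Site D: residuals Station 1 17.6, Station 2 12.2, Station 3 2.9 → max 17.6 km
Only Site B has all residuals ≈ 0.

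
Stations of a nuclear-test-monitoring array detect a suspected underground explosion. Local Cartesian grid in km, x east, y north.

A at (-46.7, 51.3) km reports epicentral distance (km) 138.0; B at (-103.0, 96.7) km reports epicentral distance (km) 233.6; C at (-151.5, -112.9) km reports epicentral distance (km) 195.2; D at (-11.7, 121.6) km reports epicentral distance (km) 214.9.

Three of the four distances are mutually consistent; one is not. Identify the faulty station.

A

Solve using three stations at a time. Using B, C, D (subtract circle equations pairwise → linear system) gives (x, y) ≈ (41.9, -86.5).
Distances from that point to each station vs reported:
  A: calculated 163.9 vs reported 138.0 → residual 25.9 km
  B: calculated 233.6 vs reported 233.6 → residual 0.0 km
  C: calculated 195.2 vs reported 195.2 → residual 0.0 km
  D: calculated 214.9 vs reported 214.9 → residual 0.0 km
B, C, D are mutually consistent (residuals ≈ 0); A is off by 25.9 km.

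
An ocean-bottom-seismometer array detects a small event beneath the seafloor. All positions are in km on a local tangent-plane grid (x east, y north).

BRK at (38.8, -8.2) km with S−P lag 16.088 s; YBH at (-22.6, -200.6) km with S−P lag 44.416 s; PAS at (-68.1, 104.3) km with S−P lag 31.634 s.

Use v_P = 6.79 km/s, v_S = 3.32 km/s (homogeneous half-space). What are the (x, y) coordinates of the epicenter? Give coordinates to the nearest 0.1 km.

Distance from S−P lag: d = Δt · v_P v_S / (v_P − v_S) = Δt · (6.79·3.32)/(6.79−3.32) ≈ 6.4965·Δt.
So d_BRK = 104.52, d_YBH = 288.55, d_PAS = 205.51 km.
Circle about each station: (x − 38.8)² + (y + 8.2)² = 104.52²; (x + 22.6)² + (y + 200.6)² = 288.55²; (x + 68.1)² + (y − 104.3)² = 205.51².
Subtracting pairs of circle equations eliminates x²+y² and gives linear equations (the radical axes):
-122.8 x − 384.8 y = -33158.23
-213.8 x + 225.0 y = -17366.51
Solving the 2×2 system: x ≈ 128.7, y ≈ 45.1 km.
Check against BRK (with the unrounded x, y): √((x − 38.8)²+(y + 8.2)²) = 104.51 ≈ 104.52 km. ✓

128.7 km east, 45.1 km north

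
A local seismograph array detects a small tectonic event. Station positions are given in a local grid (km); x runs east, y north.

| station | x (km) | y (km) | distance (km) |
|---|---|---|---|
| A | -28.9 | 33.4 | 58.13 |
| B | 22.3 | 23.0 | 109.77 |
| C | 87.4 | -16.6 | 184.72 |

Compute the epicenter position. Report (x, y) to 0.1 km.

Circle about each station: (x + 28.9)² + (y − 33.4)² = 58.13²; (x − 22.3)² + (y − 23.0)² = 109.77²; (x − 87.4)² + (y + 16.6)² = 184.72².
Subtracting pairs of circle equations eliminates x²+y² and gives linear equations (the radical axes):
102.4 x − 20.8 y = -9594.84
232.6 x − 100.0 y = -24778.83
Solving the 2×2 system: x ≈ -82.2, y ≈ 56.6 km.
Check against A (with the unrounded x, y): √((x + 28.9)²+(y − 33.4)²) = 58.13 ≈ 58.13 km. ✓

-82.2 km east, 56.6 km north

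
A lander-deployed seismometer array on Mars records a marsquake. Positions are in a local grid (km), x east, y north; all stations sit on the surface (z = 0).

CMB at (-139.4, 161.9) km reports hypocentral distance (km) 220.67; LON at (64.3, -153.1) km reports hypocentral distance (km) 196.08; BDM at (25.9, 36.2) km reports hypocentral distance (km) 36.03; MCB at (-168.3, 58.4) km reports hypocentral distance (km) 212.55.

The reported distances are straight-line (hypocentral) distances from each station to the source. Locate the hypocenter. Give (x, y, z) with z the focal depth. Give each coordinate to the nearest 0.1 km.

Each station gives a sphere (x−x_i)² + (y−y_i)² + z² = d_i² (stations at z=0).
Subtracting the CMB sphere from LON and BDM: z² cancels, leaving linear equations in x and y:
407.4 x − 630.0 y = -7821.99
330.6 x − 251.4 y = 3734.37
Solving: x ≈ 40.801, y ≈ 38.801 km (keep extra digits for the depth step; rounded: 40.8, 38.8).
Then from the CMB sphere: z² = 220.67² − (x + 139.4)² − (y − 161.9)² with x = 40.801, y = 38.801, so z ≈ 32.703 ≈ 32.7 km.

(40.8, 38.8, 32.7)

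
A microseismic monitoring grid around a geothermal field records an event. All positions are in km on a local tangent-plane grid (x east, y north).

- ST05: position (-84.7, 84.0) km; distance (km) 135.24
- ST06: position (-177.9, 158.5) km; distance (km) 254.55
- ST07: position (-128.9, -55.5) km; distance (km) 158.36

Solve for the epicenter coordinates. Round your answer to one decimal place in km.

Circle about each station: (x + 84.7)² + (y − 84.0)² = 135.24²; (x + 177.9)² + (y − 158.5)² = 254.55²; (x + 128.9)² + (y + 55.5)² = 158.36².
Subtracting the ST05 equation from the ST06 and ST07 equations removes the quadratic terms:
-186.4 x + 149.0 y = -3965.27
-88.4 x − 279.0 y = -1322.66
Solving the 2×2 system: x ≈ 20.0, y ≈ -1.6 km.

20.0 km east, -1.6 km north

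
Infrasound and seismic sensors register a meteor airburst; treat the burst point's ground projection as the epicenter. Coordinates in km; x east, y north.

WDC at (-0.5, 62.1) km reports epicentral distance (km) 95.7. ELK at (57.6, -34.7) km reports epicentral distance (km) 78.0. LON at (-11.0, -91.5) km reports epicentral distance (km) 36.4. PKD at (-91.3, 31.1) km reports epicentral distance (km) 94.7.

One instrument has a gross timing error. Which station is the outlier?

LON

Solve using three stations at a time. Using WDC, ELK, PKD (subtract circle equations pairwise → linear system) gives (x, y) ≈ (-20.3, -31.5).
Distances from that point to each station vs reported:
  WDC: calculated 95.7 vs reported 95.7 → residual 0.0 km
  ELK: calculated 78.0 vs reported 78.0 → residual 0.0 km
  LON: calculated 60.7 vs reported 36.4 → residual 24.3 km
  PKD: calculated 94.7 vs reported 94.7 → residual 0.0 km
WDC, ELK, PKD are mutually consistent (residuals ≈ 0); LON is off by 24.3 km.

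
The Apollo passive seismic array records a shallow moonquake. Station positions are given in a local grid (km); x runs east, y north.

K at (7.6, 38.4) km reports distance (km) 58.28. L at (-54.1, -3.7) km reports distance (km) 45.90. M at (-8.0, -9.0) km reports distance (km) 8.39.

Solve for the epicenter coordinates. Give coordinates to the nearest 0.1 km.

(-10.2, -17.1)

Circle about each station: (x − 7.6)² + (y − 38.4)² = 58.28²; (x + 54.1)² + (y + 3.7)² = 45.90²; (x + 8.0)² + (y + 9.0)² = 8.39².
Subtracting pairs of circle equations eliminates x²+y² and gives linear equations (the radical axes):
-123.4 x − 84.2 y = 2697.93
-31.2 x − 94.8 y = 1938.85
Solving the 2×2 system: x ≈ -10.2, y ≈ -17.1 km.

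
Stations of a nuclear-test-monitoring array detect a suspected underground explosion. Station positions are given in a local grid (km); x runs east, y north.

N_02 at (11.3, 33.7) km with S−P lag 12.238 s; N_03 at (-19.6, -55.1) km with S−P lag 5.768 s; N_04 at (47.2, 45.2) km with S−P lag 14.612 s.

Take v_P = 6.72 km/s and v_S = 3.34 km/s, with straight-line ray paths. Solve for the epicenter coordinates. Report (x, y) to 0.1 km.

Distance from S−P lag: d = Δt · v_P v_S / (v_P − v_S) = Δt · (6.72·3.34)/(6.72−3.34) ≈ 6.6405·Δt.
So d_N_02 = 81.27, d_N_03 = 38.30, d_N_04 = 97.03 km.
Circle about each station: (x − 11.3)² + (y − 33.7)² = 81.27²; (x + 19.6)² + (y + 55.1)² = 38.30²; (x − 47.2)² + (y − 45.2)² = 97.03².
Subtracting pairs of circle equations eliminates x²+y² and gives linear equations (the radical axes):
-61.8 x − 177.6 y = 7294.71
71.8 x + 23.0 y = 197.49
Solving the 2×2 system: x ≈ 17.9, y ≈ -47.3 km.

17.9 km east, -47.3 km north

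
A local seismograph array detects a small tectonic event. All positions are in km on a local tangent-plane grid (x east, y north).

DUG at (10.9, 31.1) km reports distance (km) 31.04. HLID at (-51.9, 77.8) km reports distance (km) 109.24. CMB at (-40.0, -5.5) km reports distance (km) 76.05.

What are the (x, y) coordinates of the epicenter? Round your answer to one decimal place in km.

Circle about each station: (x − 10.9)² + (y − 31.1)² = 31.04²; (x + 51.9)² + (y − 77.8)² = 109.24²; (x + 40.0)² + (y + 5.5)² = 76.05².
Subtracting pairs of circle equations eliminates x²+y² and gives linear equations (the radical axes):
-125.6 x + 93.4 y = -3309.47
-101.8 x − 73.2 y = -4275.89
Solving the 2×2 system: x ≈ 34.3, y ≈ 10.7 km.

x ≈ 34.3 km, y ≈ 10.7 km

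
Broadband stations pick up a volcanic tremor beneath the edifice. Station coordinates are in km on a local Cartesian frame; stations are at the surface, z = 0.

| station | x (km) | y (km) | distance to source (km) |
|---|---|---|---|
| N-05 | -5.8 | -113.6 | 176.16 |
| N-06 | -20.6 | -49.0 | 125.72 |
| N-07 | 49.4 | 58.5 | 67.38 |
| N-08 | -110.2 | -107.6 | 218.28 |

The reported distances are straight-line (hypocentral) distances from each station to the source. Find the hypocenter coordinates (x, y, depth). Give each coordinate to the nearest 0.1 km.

(30.6, 46.6, 63.6)

Each station gives a sphere (x−x_i)² + (y−y_i)² + z² = d_i² (stations at z=0).
Subtracting the N-05 sphere from N-06 and N-07: z² cancels, leaving linear equations in x and y:
-29.6 x + 129.2 y = 5113.59
110.4 x + 344.2 y = 19416.29
Solving: x ≈ 30.611, y ≈ 46.592 km (keep extra digits for the depth step; rounded: 30.6, 46.6).
Then from the N-05 sphere: z² = 176.16² − (x + 5.8)² − (y + 113.6)² with x = 30.611, y = 46.592, so z ≈ 63.601 ≈ 63.6 km.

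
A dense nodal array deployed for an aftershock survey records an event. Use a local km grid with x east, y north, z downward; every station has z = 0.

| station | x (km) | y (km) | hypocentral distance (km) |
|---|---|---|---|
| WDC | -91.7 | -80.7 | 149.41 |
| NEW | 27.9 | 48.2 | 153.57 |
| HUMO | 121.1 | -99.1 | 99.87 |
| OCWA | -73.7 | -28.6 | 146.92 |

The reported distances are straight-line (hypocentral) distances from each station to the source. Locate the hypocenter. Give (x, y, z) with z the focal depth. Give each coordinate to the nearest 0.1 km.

Each station gives a sphere (x−x_i)² + (y−y_i)² + z² = d_i² (stations at z=0).
Subtracting the WDC sphere from NEW and HUMO: z² cancels, leaving linear equations in x and y:
239.2 x + 257.8 y = -13080.13
425.6 x − 36.8 y = 21913.97
Solving: x ≈ 43.604, y ≈ -91.196 km (keep extra digits for the depth step; rounded: 43.6, -91.2).
Then from the WDC sphere: z² = 149.41² − (x + 91.7)² − (y + 80.7)² with x = 43.604, y = -91.196, so z ≈ 62.498 ≈ 62.5 km.

x ≈ 43.6 km, y ≈ -91.2 km, depth ≈ 62.5 km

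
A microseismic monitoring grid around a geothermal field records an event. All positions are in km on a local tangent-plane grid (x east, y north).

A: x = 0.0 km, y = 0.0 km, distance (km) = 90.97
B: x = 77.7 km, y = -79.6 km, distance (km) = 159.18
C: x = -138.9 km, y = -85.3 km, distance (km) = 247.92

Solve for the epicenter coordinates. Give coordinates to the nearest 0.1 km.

Circle about each station: x² + y² = 90.97²; (x − 77.7)² + (y + 79.6)² = 159.18²; (x + 138.9)² + (y + 85.3)² = 247.92².
Subtracting the A equation from the B and C equations removes the quadratic terms:
155.4 x − 159.2 y = -4689.28
-277.8 x − 170.6 y = -26619.49
Solving the 2×2 system: x ≈ 48.6, y ≈ 76.9 km.

48.6 km east, 76.9 km north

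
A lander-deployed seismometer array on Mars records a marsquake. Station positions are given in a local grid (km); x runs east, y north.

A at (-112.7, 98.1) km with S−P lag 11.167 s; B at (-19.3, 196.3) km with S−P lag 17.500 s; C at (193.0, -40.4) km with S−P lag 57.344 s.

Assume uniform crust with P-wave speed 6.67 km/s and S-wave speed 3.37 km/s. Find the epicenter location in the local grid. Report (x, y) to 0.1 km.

(-135.7, 170.6)

Distance from S−P lag: d = Δt · v_P v_S / (v_P − v_S) = Δt · (6.67·3.37)/(6.67−3.37) ≈ 6.8115·Δt.
So d_A = 76.06, d_B = 119.20, d_C = 390.60 km.
Circle about each station: (x + 112.7)² + (y − 98.1)² = 76.06²; (x + 19.3)² + (y − 196.3)² = 119.20²; (x − 193.0)² + (y + 40.4)² = 390.60².
Subtracting the A equation from the B and C equations removes the quadratic terms:
186.8 x + 196.4 y = 8157.76
611.4 x − 277.0 y = -130226.98
Solving the 2×2 system: x ≈ -135.7, y ≈ 170.6 km.
Check against A (with the unrounded x, y): √((x + 112.7)²+(y − 98.1)²) = 76.07 ≈ 76.06 km. ✓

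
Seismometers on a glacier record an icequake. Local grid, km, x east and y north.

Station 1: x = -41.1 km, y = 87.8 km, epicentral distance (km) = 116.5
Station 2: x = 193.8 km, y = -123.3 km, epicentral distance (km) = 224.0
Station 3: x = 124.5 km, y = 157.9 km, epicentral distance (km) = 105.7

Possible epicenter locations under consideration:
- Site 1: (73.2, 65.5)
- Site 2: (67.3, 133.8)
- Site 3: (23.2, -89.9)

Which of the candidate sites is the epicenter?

Site 1

For each candidate, compare |candidate − station| to the reported distance:
Site 1: residuals Station 1 0.0, Station 2 0.0, Station 3 0.0 → max 0.0 km
Site 2: residuals Station 1 1.3, Station 2 62.5, Station 3 43.6 → max 62.5 km
Site 3: residuals Station 1 72.5, Station 2 50.2, Station 3 162.0 → max 162.0 km
Only Site 1 has all residuals ≈ 0.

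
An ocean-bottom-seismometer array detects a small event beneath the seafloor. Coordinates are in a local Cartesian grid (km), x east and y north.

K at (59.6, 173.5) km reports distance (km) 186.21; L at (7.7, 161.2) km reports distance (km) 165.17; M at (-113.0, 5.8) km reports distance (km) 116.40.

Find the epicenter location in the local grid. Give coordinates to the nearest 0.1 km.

(3.0, -3.9)

Circle about each station: (x − 59.6)² + (y − 173.5)² = 186.21²; (x − 7.7)² + (y − 161.2)² = 165.17²; (x + 113.0)² + (y − 5.8)² = 116.40².
Subtracting the K equation from the L and M equations removes the quadratic terms:
-103.8 x − 24.6 y = -216.64
-345.2 x − 335.4 y = 273.43
Solving the 2×2 system: x ≈ 3.0, y ≈ -3.9 km.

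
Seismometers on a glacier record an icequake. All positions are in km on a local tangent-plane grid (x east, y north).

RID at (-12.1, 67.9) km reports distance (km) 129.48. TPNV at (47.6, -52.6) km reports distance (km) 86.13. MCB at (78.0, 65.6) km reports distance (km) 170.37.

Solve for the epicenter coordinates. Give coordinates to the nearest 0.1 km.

(-38.3, -58.9)

Circle about each station: (x + 12.1)² + (y − 67.9)² = 129.48²; (x − 47.6)² + (y + 52.6)² = 86.13²; (x − 78.0)² + (y − 65.6)² = 170.37².
Subtracting pairs of circle equations eliminates x²+y² and gives linear equations (the radical axes):
119.4 x − 241.0 y = 9622.39
180.2 x − 4.6 y = -6630.33
Solving the 2×2 system: x ≈ -38.3, y ≈ -58.9 km.
Check against RID (with the unrounded x, y): √((x + 12.1)²+(y − 67.9)²) = 129.48 ≈ 129.48 km. ✓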